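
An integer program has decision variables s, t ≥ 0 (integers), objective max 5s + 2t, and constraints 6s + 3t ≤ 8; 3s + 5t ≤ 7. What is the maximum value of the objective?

5

The continuous relaxation peaks at (1.33, 0) with value 6.67; rounding to a feasible lattice point costs some objective.
(s,t)=(1,0): 6·1+3·0=6≤8, 3·1+5·0=3≤7, objective 5.
(s,t)=(0,1): 6·0+3·1=3≤8, 3·0+5·1=5≤7, objective 2.
(s,t)=(0,0): 6·0+3·0=0≤8, 3·0+5·0=0≤7, objective 0.
No feasible integer point exceeds 5.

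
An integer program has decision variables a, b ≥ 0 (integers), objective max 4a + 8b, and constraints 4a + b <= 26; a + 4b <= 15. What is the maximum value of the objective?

40

(a,b)=(6,2): 4·6+1·2=26≤26, 1·6+4·2=14≤15, objective 40.
(a,b)=(5,2): 4·5+1·2=22≤26, 1·5+4·2=13≤15, objective 36.
(a,b)=(6,1): 4·6+1·1=25≤26, 1·6+4·1=10≤15, objective 32.
The best lattice point is (6,2), giving 40.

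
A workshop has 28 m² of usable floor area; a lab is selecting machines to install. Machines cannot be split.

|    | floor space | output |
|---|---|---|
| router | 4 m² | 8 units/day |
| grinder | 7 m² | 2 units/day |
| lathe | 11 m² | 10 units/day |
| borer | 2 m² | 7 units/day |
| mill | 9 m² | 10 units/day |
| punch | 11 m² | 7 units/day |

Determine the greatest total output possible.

Take router, lathe, borer, and mill: floor space 4 + 11 + 2 + 9 = 26 ≤ 28, output 8 + 10 + 7 + 10 = 35.
No other feasible combination does better.

35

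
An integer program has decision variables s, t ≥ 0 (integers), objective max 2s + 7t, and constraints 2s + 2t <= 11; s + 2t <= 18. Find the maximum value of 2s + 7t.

(s,t)=(0,5) is feasible, giving 35.
(s,t)=(1,4) is feasible, giving 30.
(s,t)=(0,4) is feasible, giving 28.
No feasible integer point exceeds 35.

35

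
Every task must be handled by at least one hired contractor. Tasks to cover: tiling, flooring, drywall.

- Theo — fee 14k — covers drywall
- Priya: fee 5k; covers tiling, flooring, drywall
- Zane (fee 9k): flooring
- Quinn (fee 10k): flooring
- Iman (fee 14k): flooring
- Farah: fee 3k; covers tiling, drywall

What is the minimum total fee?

The greedy cost-per-new-task heuristic would pick Farah and Priya for 8, but a cheaper cover exists.
Priya alone covers tiling, flooring, drywall — every task.
Total fee: 5.
No cover costs less than 5.

5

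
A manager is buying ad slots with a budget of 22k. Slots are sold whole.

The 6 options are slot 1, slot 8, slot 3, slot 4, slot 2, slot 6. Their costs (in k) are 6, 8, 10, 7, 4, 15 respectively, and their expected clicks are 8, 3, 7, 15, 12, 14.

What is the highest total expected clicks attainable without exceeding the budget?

35

Allowing fractional choices, the relaxed optimum would be about 39.7, but ad slots are indivisible.
slot 1 + slot 4 + slot 2: cost 6 + 7 + 4 = 17 ≤ 22, expected clicks 8 + 15 + 12 = 35.
slot 3 + slot 4 + slot 2: cost 10 + 7 + 4 = 21 ≤ 22, expected clicks 7 + 15 + 12 = 34.
Best is slot 1, slot 4, and slot 2 with total expected clicks 35.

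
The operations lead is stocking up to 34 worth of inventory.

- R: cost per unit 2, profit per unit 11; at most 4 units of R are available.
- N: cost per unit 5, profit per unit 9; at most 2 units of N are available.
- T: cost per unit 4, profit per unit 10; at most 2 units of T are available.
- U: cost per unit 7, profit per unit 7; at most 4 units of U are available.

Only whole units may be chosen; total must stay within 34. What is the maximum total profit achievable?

4×R, 2×N, 2×T, and 1×U: cost 33 ≤ 34, profit 4·11 + 2·9 + 2·10 + 1·7 = 89.
4×R, 2×N, and 2×T: cost 26 ≤ 34, profit 4·11 + 2·9 + 2·10 = 82.
Best is 89.

89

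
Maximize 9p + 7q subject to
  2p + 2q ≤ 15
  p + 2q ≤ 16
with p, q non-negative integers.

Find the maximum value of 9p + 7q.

63

(p,q)=(7,0) is feasible, giving 63.
(p,q)=(6,1) is feasible, giving 61.
(p,q)=(6,0) is feasible, giving 54.
Maximum is 63 at (p,q)=(7,0).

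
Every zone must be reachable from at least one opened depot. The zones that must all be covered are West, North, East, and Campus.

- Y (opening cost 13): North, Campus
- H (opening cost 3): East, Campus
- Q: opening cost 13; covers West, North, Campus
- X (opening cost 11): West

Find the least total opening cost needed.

Choose H and Q: together they cover West, North, East, Campus — every zone.
Total opening cost: 3 + 13 = 16.

16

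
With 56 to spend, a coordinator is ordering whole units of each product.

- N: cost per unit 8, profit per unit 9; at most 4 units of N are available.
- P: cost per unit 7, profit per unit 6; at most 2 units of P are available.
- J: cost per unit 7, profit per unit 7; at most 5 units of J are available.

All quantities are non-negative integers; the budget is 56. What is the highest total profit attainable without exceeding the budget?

57

4×N and 3×J: cost 53 ≤ 56, profit 4·9 + 3·7 = 57.
4×N, 1×P, and 2×J: cost 53 ≤ 56, profit 4·9 + 1·6 + 2·7 = 56.
Best is 57.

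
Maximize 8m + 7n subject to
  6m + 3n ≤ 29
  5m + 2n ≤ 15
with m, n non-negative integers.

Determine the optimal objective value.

(m,n)=(0,7): 6·0+3·7=21≤29, 5·0+2·7=14≤15, objective 49.
(m,n)=(0,6): 6·0+3·6=18≤29, 5·0+2·6=12≤15, objective 42.
No feasible integer point exceeds 49.

49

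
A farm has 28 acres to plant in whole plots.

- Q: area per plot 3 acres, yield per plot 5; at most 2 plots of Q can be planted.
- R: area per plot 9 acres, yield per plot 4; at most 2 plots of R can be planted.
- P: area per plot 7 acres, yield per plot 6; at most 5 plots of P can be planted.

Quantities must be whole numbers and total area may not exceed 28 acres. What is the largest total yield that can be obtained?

28

4×P: area 28 ≤ 28, yield 4·6 = 24.
2×Q and 3×P: area 27 ≤ 28, yield 2·5 + 3·6 = 28.
Best is 28.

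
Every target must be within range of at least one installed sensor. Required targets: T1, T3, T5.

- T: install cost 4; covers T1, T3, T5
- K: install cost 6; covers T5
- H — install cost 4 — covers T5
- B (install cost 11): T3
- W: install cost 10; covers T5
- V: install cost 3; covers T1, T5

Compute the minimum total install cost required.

This is a weighted set-cover instance.
T alone covers T1, T3, T5 — every target.
Total install cost: 4.
No cover costs less than 4.

4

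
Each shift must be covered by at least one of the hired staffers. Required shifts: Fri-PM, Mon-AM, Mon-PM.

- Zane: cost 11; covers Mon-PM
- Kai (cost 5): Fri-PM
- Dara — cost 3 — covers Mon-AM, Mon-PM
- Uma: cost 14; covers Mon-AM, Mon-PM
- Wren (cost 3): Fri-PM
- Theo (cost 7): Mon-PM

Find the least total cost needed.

6

Choose Dara and Wren: together they cover Fri-PM, Mon-AM, Mon-PM — every shift.
Total cost: 3 + 3 = 6.
No cover costs less than 6.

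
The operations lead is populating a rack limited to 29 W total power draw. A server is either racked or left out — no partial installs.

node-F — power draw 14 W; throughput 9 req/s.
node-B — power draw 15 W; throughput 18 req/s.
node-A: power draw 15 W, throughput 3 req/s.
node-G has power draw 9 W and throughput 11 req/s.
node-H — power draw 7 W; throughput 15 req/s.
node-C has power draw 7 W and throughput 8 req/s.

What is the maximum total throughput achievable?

41

node-B + node-H + node-C: power draw 15 + 7 + 7 = 29 ≤ 29, throughput 18 + 15 + 8 = 41.
node-B + node-H: power draw 15 + 7 = 22 ≤ 29, throughput 18 + 15 = 33.
node-G + node-H + node-C: power draw 9 + 7 + 7 = 23 ≤ 29, throughput 11 + 15 + 8 = 34.
Best is node-B, node-H, and node-C with total throughput 41.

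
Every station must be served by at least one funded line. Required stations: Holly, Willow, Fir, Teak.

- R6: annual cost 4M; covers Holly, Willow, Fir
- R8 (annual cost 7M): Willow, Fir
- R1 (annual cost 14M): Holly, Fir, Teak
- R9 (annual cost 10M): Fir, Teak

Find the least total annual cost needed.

This is an integer covering problem.
Choose R6 and R9: together they cover Holly, Willow, Fir, Teak — every station.
Total annual cost: 4 + 10 = 14.
No cover costs less than 14.

14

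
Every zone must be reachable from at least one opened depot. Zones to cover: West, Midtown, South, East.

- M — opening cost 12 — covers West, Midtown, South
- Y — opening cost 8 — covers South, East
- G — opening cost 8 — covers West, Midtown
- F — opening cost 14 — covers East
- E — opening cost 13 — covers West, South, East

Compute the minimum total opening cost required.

16

The greedy cost-per-new-zone heuristic would pick M and Y for 20, but a cheaper cover exists.
Choose Y and G: together they cover West, Midtown, South, East — every zone.
Total opening cost: 8 + 8 = 16.
No cover costs less than 16.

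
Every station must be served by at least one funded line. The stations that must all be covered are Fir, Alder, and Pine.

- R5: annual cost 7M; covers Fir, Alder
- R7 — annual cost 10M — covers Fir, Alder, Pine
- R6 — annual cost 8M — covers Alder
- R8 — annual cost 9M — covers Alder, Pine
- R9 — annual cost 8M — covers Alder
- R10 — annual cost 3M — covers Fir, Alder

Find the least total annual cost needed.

The greedy cost-per-new-station heuristic would pick R10 and R8 for 12, but a cheaper cover exists.
R7 alone covers Fir, Alder, Pine — every station.
Total annual cost: 10.
No cover costs less than 10.

10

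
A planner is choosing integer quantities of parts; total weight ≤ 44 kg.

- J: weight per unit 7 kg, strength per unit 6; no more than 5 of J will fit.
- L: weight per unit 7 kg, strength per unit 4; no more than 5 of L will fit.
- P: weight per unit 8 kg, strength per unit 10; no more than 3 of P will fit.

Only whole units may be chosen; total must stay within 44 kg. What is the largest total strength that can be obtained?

2×J and 3×P: weight 38 ≤ 44, strength 2·6 + 3·10 = 42.
4×J and 2×P: weight 44 ≤ 44, strength 4·6 + 2·10 = 44.
Best is 44.

44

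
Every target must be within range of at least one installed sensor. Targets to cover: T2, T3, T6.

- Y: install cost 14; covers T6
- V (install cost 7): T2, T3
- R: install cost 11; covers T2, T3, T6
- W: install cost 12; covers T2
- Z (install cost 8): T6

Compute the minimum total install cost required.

11

The greedy cost-per-new-target heuristic would pick V and Z for 15, but a cheaper cover exists.
R alone covers T2, T3, T6 — every target.
Total install cost: 11.
No cover costs less than 11.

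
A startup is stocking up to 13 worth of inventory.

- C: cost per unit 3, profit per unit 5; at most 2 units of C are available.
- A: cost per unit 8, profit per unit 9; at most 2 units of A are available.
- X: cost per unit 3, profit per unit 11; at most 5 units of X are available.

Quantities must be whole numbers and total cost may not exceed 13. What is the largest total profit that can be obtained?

This is a bounded integer knapsack.
Take 4×X: cost 12 ≤ 13, profit 4·11 = 44.
No other integer combination yields more.

44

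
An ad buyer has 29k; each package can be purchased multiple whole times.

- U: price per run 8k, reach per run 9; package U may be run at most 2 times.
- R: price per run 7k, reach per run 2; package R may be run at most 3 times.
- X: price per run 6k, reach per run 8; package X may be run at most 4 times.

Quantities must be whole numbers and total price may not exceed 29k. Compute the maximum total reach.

X has the best ratio (8/6); taking only X gives at most 4×8 = 32 (stopped by the price limit).
Mixing does better — 2×U and 2×X: price 28 ≤ 29, reach 2·9 + 2·8 = 34.

34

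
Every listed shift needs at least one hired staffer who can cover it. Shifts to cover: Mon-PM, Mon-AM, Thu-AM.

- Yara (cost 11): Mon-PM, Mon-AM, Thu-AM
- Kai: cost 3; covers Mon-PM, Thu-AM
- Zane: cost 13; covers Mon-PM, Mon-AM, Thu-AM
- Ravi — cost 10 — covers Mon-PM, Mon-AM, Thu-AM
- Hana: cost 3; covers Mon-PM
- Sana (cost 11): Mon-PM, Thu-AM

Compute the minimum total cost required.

Ravi alone covers Mon-PM, Mon-AM, Thu-AM — every shift.
Total cost: 10.

10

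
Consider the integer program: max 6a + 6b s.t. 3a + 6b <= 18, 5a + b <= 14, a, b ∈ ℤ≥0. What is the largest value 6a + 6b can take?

24

(a,b)=(2,2): 3·2+6·2=18≤18, 5·2+1·2=12≤14, objective 24.
(a,b)=(1,2): 3·1+6·2=15≤18, 5·1+1·2=7≤14, objective 18.
(a,b)=(2,1): 3·2+6·1=12≤18, 5·2+1·1=11≤14, objective 18.
(a,b)=(1,1): 3·1+6·1=9≤18, 5·1+1·1=6≤14, objective 12.
Maximum is 24 at (a,b)=(2,2).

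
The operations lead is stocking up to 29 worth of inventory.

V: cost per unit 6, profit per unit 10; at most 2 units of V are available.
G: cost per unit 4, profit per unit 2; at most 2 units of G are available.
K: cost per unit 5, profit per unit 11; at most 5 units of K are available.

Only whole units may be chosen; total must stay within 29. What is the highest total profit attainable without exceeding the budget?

This is a bounded integer knapsack.
K has the best ratio (11/5); taking only K gives at most 5×11 = 55 (stopped by the cost limit).
Mixing does better — 1×G and 5×K: cost 29 ≤ 29, profit 1·2 + 5·11 = 57.

57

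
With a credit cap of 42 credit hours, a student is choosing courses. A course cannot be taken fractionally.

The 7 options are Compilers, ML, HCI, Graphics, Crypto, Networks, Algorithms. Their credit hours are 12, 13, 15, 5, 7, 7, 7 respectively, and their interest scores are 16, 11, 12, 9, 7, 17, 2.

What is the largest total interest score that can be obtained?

Take Compilers, HCI, Graphics, and Networks: credit hours 12 + 15 + 5 + 7 = 39 ≤ 42, interest score 16 + 12 + 9 + 17 = 54.
No other feasible combination does better.

54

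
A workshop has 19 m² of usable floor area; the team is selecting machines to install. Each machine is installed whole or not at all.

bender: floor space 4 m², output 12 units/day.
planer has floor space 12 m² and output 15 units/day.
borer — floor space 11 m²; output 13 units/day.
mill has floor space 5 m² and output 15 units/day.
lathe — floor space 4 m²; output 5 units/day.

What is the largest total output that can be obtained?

Allowing fractional choices, the relaxed optimum would be about 39.5, but machines are indivisible.
bender + mill + lathe: floor space 4 + 5 + 4 = 13 ≤ 19, output 12 + 15 + 5 = 32.
planer + mill: floor space 12 + 5 = 17 ≤ 19, output 15 + 15 = 30.
Best is bender, mill, and lathe with total output 32.

32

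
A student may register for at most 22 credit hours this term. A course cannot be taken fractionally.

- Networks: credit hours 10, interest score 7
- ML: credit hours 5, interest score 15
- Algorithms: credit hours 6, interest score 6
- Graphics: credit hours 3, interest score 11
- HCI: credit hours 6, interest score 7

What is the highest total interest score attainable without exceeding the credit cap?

39

Treat it as a binary knapsack problem.
Networks + ML + Graphics: credit hours 10 + 5 + 3 = 18 ≤ 22, interest score 7 + 15 + 11 = 33.
ML + Algorithms + Graphics + HCI: credit hours 5 + 6 + 3 + 6 = 20 ≤ 22, interest score 15 + 6 + 11 + 7 = 39.
ML + Graphics + HCI: credit hours 5 + 3 + 6 = 14 ≤ 22, interest score 15 + 11 + 7 = 33.
Best is ML, Algorithms, Graphics, and HCI with total interest score 39.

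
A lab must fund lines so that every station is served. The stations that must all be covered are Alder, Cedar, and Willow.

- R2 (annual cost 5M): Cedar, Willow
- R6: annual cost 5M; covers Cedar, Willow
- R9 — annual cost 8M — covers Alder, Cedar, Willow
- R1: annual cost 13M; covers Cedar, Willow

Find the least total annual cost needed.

The greedy cost-per-new-station heuristic would pick R2 and R9 for 13, but a cheaper cover exists.
R9 alone covers Alder, Cedar, Willow — every station.
Total annual cost: 8.
No cover costs less than 8.

8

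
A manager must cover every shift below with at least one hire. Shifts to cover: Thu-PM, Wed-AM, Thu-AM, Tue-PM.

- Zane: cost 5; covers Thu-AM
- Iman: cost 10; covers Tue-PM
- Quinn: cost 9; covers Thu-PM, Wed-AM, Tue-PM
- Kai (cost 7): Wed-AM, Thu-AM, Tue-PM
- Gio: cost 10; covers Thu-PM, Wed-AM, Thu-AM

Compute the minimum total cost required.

This is an integer covering problem.
The greedy cost-per-new-shift heuristic would pick Kai and Quinn for 16, but a cheaper cover exists.
Choose Zane and Quinn: together they cover Thu-PM, Wed-AM, Thu-AM, Tue-PM — every shift.
Total cost: 5 + 9 = 14.
No cover costs less than 14.

14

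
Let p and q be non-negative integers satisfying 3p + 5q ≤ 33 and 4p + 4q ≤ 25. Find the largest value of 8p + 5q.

Relaxing integrality, the LP optimum is 50.00 at (p,q) = (6.25, 0), which is not an integer point.
(p,q)=(6,0): 3·6+5·0=18≤33, 4·6+4·0=24≤25, objective 48.
(p,q)=(5,1): 3·5+5·1=20≤33, 4·5+4·1=24≤25, objective 45.
(p,q)=(5,0): 3·5+5·0=15≤33, 4·5+4·0=20≤25, objective 40.
No feasible integer point exceeds 48.

48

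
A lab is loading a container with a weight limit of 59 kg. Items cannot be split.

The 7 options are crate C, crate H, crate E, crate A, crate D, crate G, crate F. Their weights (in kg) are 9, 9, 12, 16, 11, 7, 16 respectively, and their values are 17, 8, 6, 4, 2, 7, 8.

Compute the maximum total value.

Take crate C, crate H, crate E, crate G, and crate F: weight 9 + 9 + 12 + 7 + 16 = 53 ≤ 59, value 17 + 8 + 6 + 7 + 8 = 46.
No other feasible combination does better.

46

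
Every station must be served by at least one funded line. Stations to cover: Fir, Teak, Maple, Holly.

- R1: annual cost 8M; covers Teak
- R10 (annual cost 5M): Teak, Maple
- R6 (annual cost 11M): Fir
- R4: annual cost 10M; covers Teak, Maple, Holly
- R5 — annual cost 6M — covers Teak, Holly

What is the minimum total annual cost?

21

Choose R6 and R4: together they cover Fir, Teak, Maple, Holly — every station.
Total annual cost: 11 + 10 = 21.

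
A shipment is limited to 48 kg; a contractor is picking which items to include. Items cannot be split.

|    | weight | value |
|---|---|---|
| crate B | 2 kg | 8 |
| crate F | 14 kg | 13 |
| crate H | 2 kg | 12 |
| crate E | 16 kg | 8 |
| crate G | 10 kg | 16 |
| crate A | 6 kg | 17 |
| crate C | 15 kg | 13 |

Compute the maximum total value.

71

Allowing fractional choices, the relaxed optimum would be about 78.1, but items are indivisible.
crate B + crate F + crate G + crate A + crate C: weight 2 + 14 + 10 + 6 + 15 = 47 ≤ 48, value 8 + 13 + 16 + 17 + 13 = 67.
crate F + crate H + crate G + crate A + crate C: weight 14 + 2 + 10 + 6 + 15 = 47 ≤ 48, value 13 + 12 + 16 + 17 + 13 = 71.
crate B + crate F + crate H + crate G + crate A: weight 2 + 14 + 2 + 10 + 6 = 34 ≤ 48, value 8 + 13 + 12 + 16 + 17 = 66.
Best is crate F, crate H, crate G, crate A, and crate C with total value 71.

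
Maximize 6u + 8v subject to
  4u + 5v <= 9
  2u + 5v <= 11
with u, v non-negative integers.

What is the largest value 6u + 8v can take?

14

Relaxing integrality, the LP optimum is 14.40 at (u,v) = (0, 1.8), which is not an integer point.
(u,v)=(1,1): 4·1+5·1=9≤9, 2·1+5·1=7≤11, objective 14.
(u,v)=(2,0): 4·2+5·0=8≤9, 2·2+5·0=4≤11, objective 12.
(u,v)=(0,1): 4·0+5·1=5≤9, 2·0+5·1=5≤11, objective 8.
The best lattice point is (1,1), giving 14.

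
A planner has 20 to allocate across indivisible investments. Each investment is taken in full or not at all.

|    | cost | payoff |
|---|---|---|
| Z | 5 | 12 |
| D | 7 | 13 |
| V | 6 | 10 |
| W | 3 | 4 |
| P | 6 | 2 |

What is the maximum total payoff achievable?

Allowing fractional choices, the relaxed optimum would be about 37.7, but investments are indivisible.
Z + D + W: cost 5 + 7 + 3 = 15 ≤ 20, payoff 12 + 13 + 4 = 29.
Z + D + V: cost 5 + 7 + 6 = 18 ≤ 20, payoff 12 + 13 + 10 = 35.
Best is Z, D, and V with total payoff 35.

35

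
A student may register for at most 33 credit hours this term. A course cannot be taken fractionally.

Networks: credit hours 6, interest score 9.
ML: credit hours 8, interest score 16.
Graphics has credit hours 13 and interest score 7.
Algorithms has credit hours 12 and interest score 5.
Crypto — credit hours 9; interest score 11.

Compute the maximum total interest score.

This is a 0-1 knapsack instance.
Allowing fractional choices, the relaxed optimum would be about 41.4, but courses are indivisible.
Networks + ML + Graphics: credit hours 6 + 8 + 13 = 27 ≤ 33, interest score 9 + 16 + 7 = 32.
ML + Graphics + Crypto: credit hours 8 + 13 + 9 = 30 ≤ 33, interest score 16 + 7 + 11 = 34.
Networks + ML + Crypto: credit hours 6 + 8 + 9 = 23 ≤ 33, interest score 9 + 16 + 11 = 36.
Best is Networks, ML, and Crypto with total interest score 36.

36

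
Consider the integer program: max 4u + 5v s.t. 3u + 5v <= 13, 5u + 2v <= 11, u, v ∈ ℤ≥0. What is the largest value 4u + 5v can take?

(u,v)=(1,2): 3·1+5·2=13≤13, 5·1+2·2=9≤11, objective 14.
(u,v)=(0,2): 3·0+5·2=10≤13, 5·0+2·2=4≤11, objective 10.
(u,v)=(1,1): 3·1+5·1=8≤13, 5·1+2·1=7≤11, objective 9.
Maximum is 14 at (u,v)=(1,2).

14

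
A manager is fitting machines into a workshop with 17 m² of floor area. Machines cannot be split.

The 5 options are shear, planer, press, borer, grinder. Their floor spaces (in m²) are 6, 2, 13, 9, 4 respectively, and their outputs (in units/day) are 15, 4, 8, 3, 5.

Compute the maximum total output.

Allowing fractional choices, the relaxed optimum would be about 27.1, but machines are indivisible.
shear + planer + borer: floor space 6 + 2 + 9 = 17 ≤ 17, output 15 + 4 + 3 = 22.
shear + planer + grinder: floor space 6 + 2 + 4 = 12 ≤ 17, output 15 + 4 + 5 = 24.
Best is shear, planer, and grinder with total output 24.

24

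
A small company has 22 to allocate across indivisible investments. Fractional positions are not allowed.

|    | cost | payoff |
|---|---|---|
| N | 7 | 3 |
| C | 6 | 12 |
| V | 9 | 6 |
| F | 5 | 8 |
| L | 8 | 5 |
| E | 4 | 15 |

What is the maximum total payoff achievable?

38

C + F + E: cost 6 + 5 + 4 = 15 ≤ 22, payoff 12 + 8 + 15 = 35.
N + C + F + E: cost 7 + 6 + 5 + 4 = 22 ≤ 22, payoff 3 + 12 + 8 + 15 = 38.
Best is N, C, F, and E with total payoff 38.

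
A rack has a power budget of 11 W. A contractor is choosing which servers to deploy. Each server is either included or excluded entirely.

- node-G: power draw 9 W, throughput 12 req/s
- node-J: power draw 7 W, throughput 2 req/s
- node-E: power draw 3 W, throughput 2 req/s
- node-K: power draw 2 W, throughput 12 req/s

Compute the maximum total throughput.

24

This is a 0-1 knapsack instance.
Take node-G and node-K: power draw 9 + 2 = 11 ≤ 11, throughput 12 + 12 = 24.
No other feasible combination does better.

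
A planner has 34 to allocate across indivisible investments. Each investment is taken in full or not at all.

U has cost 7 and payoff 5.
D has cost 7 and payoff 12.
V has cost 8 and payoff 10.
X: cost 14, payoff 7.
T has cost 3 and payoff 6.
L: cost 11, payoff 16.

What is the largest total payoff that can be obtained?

This is an integer program with binary decision variables.
U + D + V + L: cost 7 + 7 + 8 + 11 = 33 ≤ 34, payoff 5 + 12 + 10 + 16 = 43.
D + V + T + L: cost 7 + 8 + 3 + 11 = 29 ≤ 34, payoff 12 + 10 + 6 + 16 = 44.
Best is D, V, T, and L with total payoff 44.

44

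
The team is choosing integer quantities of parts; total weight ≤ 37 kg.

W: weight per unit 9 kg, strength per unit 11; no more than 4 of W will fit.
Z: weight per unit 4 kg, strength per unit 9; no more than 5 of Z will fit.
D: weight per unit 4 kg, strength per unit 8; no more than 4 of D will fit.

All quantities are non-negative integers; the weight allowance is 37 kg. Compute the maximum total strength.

77

This is a bounded integer knapsack.
Z has the best ratio (9/4); taking only Z gives at most 5×9 = 45 (stopped by the supply cap of 5).
Mixing does better — 5×Z and 4×D: weight 36 ≤ 37, strength 5·9 + 4·8 = 77.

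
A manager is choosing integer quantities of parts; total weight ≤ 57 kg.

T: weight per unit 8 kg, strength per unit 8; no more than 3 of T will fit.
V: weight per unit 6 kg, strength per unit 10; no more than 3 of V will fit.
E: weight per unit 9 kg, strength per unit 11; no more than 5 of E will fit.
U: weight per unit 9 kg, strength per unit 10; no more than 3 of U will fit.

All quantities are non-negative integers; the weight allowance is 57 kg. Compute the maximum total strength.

Take 2×V and 5×E: weight 57 ≤ 57, strength 2·10 + 5·11 = 75.
No other integer combination yields more.

75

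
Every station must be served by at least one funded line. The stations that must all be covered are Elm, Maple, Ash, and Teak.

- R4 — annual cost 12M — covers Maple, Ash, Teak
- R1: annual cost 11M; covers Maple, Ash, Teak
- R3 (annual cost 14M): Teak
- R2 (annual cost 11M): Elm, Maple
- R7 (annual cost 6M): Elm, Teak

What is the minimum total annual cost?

Choose R1 and R7: together they cover Elm, Maple, Ash, Teak — every station.
Total annual cost: 11 + 6 = 17.
No cover costs less than 17.

17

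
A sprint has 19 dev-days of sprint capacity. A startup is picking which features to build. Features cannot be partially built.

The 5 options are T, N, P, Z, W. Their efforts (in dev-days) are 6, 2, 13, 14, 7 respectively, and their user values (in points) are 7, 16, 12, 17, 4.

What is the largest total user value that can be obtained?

33

N + P: effort 2 + 13 = 15 ≤ 19, user value 16 + 12 = 28.
N + Z: effort 2 + 14 = 16 ≤ 19, user value 16 + 17 = 33.
T + N + W: effort 6 + 2 + 7 = 15 ≤ 19, user value 7 + 16 + 4 = 27.
Best is N and Z with total user value 33.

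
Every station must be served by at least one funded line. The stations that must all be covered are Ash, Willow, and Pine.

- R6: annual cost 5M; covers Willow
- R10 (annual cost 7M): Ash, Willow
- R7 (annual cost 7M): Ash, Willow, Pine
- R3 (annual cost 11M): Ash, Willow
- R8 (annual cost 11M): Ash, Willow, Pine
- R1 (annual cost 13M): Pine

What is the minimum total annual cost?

R7 alone covers Ash, Willow, Pine — every station.
Total annual cost: 7.
No cover costs less than 7.

7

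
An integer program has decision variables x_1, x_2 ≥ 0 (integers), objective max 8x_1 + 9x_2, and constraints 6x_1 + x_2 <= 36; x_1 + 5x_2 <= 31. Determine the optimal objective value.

(x_1,x_2)=(5,5): 6·5+1·5=35≤36, 1·5+5·5=30≤31, objective 85.
(x_1,x_2)=(4,5): 6·4+1·5=29≤36, 1·4+5·5=29≤31, objective 77.
(x_1,x_2)=(5,4): 6·5+1·4=34≤36, 1·5+5·4=25≤31, objective 76.
(x_1,x_2)=(4,4): 6·4+1·4=28≤36, 1·4+5·4=24≤31, objective 68.
No feasible integer point exceeds 85.

85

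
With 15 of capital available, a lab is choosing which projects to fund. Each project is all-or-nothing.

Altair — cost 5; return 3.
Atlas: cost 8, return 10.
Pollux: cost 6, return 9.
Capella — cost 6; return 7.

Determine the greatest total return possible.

19

This is an integer program with binary decision variables.
Take Atlas and Pollux: cost 8 + 6 = 14 ≤ 15, return 10 + 9 = 19.
No other feasible combination does better.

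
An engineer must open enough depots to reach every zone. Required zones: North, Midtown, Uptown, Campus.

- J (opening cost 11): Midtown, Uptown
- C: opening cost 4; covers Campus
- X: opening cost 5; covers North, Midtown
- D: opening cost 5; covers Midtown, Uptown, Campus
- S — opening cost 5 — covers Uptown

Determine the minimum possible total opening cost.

10

Choose X and D: together they cover North, Midtown, Uptown, Campus — every zone.
Total opening cost: 5 + 5 = 10.
No cover costs less than 10.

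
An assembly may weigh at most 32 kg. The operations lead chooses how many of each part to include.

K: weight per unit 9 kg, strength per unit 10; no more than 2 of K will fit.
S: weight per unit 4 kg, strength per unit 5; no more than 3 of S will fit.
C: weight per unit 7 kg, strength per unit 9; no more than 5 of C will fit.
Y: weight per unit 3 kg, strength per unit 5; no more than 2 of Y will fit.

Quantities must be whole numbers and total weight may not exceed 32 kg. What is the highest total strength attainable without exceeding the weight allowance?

43

Y has the best ratio (5/3); taking only Y gives at most 2×5 = 10 (stopped by the supply cap of 2).
Mixing does better — 3×S, 2×C, and 2×Y: weight 32 ≤ 32, strength 3·5 + 2·9 + 2·5 = 43.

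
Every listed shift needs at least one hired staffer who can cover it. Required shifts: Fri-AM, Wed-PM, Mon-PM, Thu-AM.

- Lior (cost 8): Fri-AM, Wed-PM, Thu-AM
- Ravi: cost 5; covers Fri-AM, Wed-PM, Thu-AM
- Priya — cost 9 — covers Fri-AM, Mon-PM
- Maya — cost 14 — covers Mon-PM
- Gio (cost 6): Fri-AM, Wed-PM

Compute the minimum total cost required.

This is a weighted set-cover instance.
Choose Ravi and Priya: together they cover Fri-AM, Wed-PM, Mon-PM, Thu-AM — every shift.
Total cost: 5 + 9 = 14.
No cover costs less than 14.

14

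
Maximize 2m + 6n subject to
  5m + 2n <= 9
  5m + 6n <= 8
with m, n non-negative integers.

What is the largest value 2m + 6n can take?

6

Relaxing integrality, the LP optimum is 8.00 at (m,n) = (0, 1.33), which is not an integer point.
(m,n)=(0,1): 5·0+2·1=2≤9, 5·0+6·1=6≤8, objective 6.
(m,n)=(1,0): 5·1+2·0=5≤9, 5·1+6·0=5≤8, objective 2.
(m,n)=(0,0): 5·0+2·0=0≤9, 5·0+6·0=0≤8, objective 0.
No feasible integer point exceeds 6.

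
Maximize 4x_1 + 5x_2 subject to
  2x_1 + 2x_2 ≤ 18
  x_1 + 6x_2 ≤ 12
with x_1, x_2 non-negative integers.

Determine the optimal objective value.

36

The continuous relaxation peaks at (8.4, 0.6) with value 36.60; rounding to a feasible lattice point costs some objective.
(x_1,x_2)=(9,0): 2·9+2·0=18≤18, 1·9+6·0=9≤12, objective 36.
(x_1,x_2)=(8,0): 2·8+2·0=16≤18, 1·8+6·0=8≤12, objective 32.
(x_1,x_2)=(7,0): 2·7+2·0=14≤18, 1·7+6·0=7≤12, objective 28.
The best lattice point is (9,0), giving 36.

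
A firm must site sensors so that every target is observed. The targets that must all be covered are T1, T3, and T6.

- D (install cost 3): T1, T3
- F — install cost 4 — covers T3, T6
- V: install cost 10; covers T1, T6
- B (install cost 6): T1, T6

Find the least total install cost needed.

This is an integer covering problem.
Choose D and F: together they cover T1, T3, T6 — every target.
Total install cost: 3 + 4 = 7.
No cover costs less than 7.

7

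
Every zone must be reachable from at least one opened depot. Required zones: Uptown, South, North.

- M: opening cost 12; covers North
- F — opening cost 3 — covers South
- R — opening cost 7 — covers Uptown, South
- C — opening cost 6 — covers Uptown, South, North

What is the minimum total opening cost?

6

This is an integer covering problem.
C alone covers Uptown, South, North — every zone.
Total opening cost: 6.
No cover costs less than 6.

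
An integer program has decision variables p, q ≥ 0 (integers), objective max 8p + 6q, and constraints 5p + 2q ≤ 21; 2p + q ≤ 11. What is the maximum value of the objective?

(p,q)=(0,10): 5·0+2·10=20≤21, 2·0+1·10=10≤11, objective 60.
(p,q)=(0,9): 5·0+2·9=18≤21, 2·0+1·9=9≤11, objective 54.
The best lattice point is (0,10), giving 60.

60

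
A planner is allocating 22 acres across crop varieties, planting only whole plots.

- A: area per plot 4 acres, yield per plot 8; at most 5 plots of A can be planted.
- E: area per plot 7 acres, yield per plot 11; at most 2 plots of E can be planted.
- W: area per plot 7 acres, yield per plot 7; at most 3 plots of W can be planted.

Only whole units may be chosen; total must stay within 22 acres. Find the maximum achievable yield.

2×A and 2×E: area 22 ≤ 22, yield 2·8 + 2·11 = 38.
5×A: area 20 ≤ 22, yield 5·8 = 40.
Best is 40.

40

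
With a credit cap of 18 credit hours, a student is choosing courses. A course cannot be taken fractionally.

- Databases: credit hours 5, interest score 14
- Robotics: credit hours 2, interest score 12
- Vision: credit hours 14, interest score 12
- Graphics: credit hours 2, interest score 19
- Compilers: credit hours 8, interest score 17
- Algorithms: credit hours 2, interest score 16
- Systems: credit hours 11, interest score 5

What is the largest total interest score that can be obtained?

Allowing fractional choices, the relaxed optimum would be about 75.9, but courses are indivisible.
Databases + Graphics + Compilers + Algorithms: credit hours 5 + 2 + 8 + 2 = 17 ≤ 18, interest score 14 + 19 + 17 + 16 = 66.
Databases + Robotics + Graphics + Compilers: credit hours 5 + 2 + 2 + 8 = 17 ≤ 18, interest score 14 + 12 + 19 + 17 = 62.
Robotics + Graphics + Compilers + Algorithms: credit hours 2 + 2 + 8 + 2 = 14 ≤ 18, interest score 12 + 19 + 17 + 16 = 64.
Best is Databases, Graphics, Compilers, and Algorithms with total interest score 66.

66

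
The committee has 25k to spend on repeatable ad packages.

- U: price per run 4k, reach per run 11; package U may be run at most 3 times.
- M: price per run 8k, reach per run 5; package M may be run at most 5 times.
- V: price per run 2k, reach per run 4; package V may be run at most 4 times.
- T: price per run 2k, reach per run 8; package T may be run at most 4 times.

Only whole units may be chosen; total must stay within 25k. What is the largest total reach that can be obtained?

This is a bounded integer knapsack.
2×U, 4×V, and 4×T: price 24 ≤ 25, reach 2·11 + 4·4 + 4·8 = 70.
3×U, 2×V, and 4×T: price 24 ≤ 25, reach 3·11 + 2·4 + 4·8 = 73.
Best is 73.

73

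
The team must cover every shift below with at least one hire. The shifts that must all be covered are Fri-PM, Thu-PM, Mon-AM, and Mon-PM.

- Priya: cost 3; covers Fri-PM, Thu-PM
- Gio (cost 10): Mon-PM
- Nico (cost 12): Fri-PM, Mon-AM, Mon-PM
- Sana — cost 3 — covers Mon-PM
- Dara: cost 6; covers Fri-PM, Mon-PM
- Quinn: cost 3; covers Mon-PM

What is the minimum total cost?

Choose Priya and Nico: together they cover Fri-PM, Thu-PM, Mon-AM, Mon-PM — every shift.
Total cost: 3 + 12 = 15.

15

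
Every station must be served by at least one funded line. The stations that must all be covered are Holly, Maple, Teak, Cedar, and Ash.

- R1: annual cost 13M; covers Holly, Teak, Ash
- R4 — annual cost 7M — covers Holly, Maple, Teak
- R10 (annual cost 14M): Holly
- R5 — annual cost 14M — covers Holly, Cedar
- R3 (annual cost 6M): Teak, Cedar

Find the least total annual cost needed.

Choose R1, R4, and R3: together they cover Holly, Maple, Teak, Cedar, Ash — every station.
Total annual cost: 13 + 7 + 6 = 26.

26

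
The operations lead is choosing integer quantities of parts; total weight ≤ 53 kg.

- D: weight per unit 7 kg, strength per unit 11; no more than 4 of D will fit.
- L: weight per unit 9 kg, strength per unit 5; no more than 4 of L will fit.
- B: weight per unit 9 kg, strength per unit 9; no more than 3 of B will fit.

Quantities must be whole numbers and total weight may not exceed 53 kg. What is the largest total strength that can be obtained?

62

This is a bounded integer knapsack.
D has the best ratio (11/7); taking only D gives at most 4×11 = 44 (stopped by the supply cap of 4).
Mixing does better — 4×D and 2×B: weight 46 ≤ 53, strength 4·11 + 2·9 = 62.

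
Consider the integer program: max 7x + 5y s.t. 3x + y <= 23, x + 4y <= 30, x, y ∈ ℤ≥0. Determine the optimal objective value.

67

Relaxing integrality, the LP optimum is 69.91 at (x,y) = (5.64, 6.09), which is not an integer point.
(x,y)=(6,5): 3·6+1·5=23≤23, 1·6+4·5=26≤30, objective 67.
(x,y)=(5,6): 3·5+1·6=21≤23, 1·5+4·6=29≤30, objective 65.
(x,y)=(6,4): 3·6+1·4=22≤23, 1·6+4·4=22≤30, objective 62.
No feasible integer point exceeds 67.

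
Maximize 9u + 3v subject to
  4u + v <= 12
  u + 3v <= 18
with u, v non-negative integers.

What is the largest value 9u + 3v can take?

Relaxing integrality, the LP optimum is 31.09 at (u,v) = (1.64, 5.45), which is not an integer point.
(u,v)=(2,4) is feasible, giving 30.
(u,v)=(2,3) is feasible, giving 27.
(u,v)=(1,5) is feasible, giving 24.
Maximum is 30 at (u,v)=(2,4).

30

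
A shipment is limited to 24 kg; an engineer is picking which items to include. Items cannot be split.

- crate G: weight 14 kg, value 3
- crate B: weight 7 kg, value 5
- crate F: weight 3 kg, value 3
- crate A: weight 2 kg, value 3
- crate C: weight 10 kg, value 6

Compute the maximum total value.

Take crate B, crate F, crate A, and crate C: weight 7 + 3 + 2 + 10 = 22 ≤ 24, value 5 + 3 + 3 + 6 = 17.
No other feasible combination does better.

17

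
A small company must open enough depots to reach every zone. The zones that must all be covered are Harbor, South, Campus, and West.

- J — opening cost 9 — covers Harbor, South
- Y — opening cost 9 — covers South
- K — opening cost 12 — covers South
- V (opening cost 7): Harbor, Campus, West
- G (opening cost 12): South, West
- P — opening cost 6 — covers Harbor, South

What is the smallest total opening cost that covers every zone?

13

Choose V and P: together they cover Harbor, South, Campus, West — every zone.
Total opening cost: 7 + 6 = 13.
No cover costs less than 13.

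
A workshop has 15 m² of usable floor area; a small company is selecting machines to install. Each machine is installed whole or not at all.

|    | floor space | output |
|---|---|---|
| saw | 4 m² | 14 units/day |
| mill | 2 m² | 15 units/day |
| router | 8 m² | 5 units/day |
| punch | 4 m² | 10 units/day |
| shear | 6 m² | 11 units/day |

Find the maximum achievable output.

40

saw + mill + shear: floor space 4 + 2 + 6 = 12 ≤ 15, output 14 + 15 + 11 = 40.
saw + mill + punch: floor space 4 + 2 + 4 = 10 ≤ 15, output 14 + 15 + 10 = 39.
Best is saw, mill, and shear with total output 40.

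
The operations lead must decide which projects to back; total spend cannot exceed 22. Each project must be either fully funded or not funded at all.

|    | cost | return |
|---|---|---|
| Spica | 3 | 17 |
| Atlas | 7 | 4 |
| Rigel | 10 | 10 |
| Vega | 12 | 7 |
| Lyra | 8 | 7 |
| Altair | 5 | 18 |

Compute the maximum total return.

Take Spica, Rigel, and Altair: cost 3 + 10 + 5 = 18 ≤ 22, return 17 + 10 + 18 = 45.
No other feasible combination does better.

45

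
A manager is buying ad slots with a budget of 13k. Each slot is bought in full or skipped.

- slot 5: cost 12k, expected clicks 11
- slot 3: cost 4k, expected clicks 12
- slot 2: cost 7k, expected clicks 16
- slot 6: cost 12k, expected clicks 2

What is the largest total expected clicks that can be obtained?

Treat it as a binary knapsack problem.
Allowing fractional choices, the relaxed optimum would be about 29.8, but ad slots are indivisible.
slot 3: cost 4 ≤ 13, expected clicks 12.
slot 3 + slot 2: cost 4 + 7 = 11 ≤ 13, expected clicks 12 + 16 = 28.
slot 2: cost 7 ≤ 13, expected clicks 16.
Best is slot 3 and slot 2 with total expected clicks 28.

28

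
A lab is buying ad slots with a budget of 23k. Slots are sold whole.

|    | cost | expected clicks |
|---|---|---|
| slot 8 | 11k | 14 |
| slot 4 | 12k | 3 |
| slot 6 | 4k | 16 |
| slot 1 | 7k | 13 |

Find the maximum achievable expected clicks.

43

Take slot 8, slot 6, and slot 1: cost 11 + 4 + 7 = 22 ≤ 23, expected clicks 14 + 16 + 13 = 43.
No other feasible combination does better.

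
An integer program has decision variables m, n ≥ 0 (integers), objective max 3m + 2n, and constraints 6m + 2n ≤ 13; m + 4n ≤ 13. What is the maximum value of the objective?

Relaxing integrality, the LP optimum is 9.45 at (m,n) = (1.18, 2.95), which is not an integer point.
(m,n)=(1,3): 6·1+2·3=12≤13, 1·1+4·3=13≤13, objective 9.
(m,n)=(1,2): 6·1+2·2=10≤13, 1·1+4·2=9≤13, objective 7.
(m,n)=(0,3): 6·0+2·3=6≤13, 1·0+4·3=12≤13, objective 6.
Maximum is 9 at (m,n)=(1,3).

9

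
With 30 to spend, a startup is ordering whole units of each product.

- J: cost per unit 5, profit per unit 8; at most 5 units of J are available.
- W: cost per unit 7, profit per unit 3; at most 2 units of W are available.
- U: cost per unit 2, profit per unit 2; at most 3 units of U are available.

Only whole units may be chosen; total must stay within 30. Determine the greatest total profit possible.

44

Take 5×J and 2×U: cost 29 ≤ 30, profit 5·8 + 2·2 = 44.
J has the best ratio (8/5) and is taken to its limit of 5; remaining capacity is filled optimally with the others.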